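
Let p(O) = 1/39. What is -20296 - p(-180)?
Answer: -791545/39 ≈ -20296.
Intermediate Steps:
p(O) = 1/39
-20296 - p(-180) = -20296 - 1*1/39 = -20296 - 1/39 = -791545/39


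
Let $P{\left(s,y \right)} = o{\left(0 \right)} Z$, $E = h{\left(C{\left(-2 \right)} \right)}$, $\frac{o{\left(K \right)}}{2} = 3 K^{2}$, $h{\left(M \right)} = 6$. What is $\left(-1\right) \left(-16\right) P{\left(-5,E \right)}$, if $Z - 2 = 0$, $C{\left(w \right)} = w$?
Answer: $0$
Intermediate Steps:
$Z = 2$ ($Z = 2 + 0 = 2$)
$o{\left(K \right)} = 6 K^{2}$ ($o{\left(K \right)} = 2 \cdot 3 K^{2} = 6 K^{2}$)
$E = 6$
$P{\left(s,y \right)} = 0$ ($P{\left(s,y \right)} = 6 \cdot 0^{2} \cdot 2 = 6 \cdot 0 \cdot 2 = 0 \cdot 2 = 0$)
$\left(-1\right) \left(-16\right) P{\left(-5,E \right)} = \left(-1\right) \left(-16\right) 0 = 16 \cdot 0 = 0$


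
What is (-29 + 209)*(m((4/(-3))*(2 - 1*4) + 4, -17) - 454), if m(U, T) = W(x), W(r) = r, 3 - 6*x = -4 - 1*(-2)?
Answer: -81570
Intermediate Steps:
x = ⅚ (x = ½ - (-4 - 1*(-2))/6 = ½ - (-4 + 2)/6 = ½ - ⅙*(-2) = ½ + ⅓ = ⅚ ≈ 0.83333)
m(U, T) = ⅚
(-29 + 209)*(m((4/(-3))*(2 - 1*4) + 4, -17) - 454) = (-29 + 209)*(⅚ - 454) = 180*(-2719/6) = -81570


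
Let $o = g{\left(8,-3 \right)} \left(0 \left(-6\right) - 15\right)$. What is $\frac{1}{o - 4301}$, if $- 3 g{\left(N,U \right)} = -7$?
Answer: $- \frac{1}{4336} \approx -0.00023063$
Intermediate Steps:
$g{\left(N,U \right)} = \frac{7}{3}$ ($g{\left(N,U \right)} = \left(- \frac{1}{3}\right) \left(-7\right) = \frac{7}{3}$)
$o = -35$ ($o = \frac{7 \left(0 \left(-6\right) - 15\right)}{3} = \frac{7 \left(0 - 15\right)}{3} = \frac{7}{3} \left(-15\right) = -35$)
$\frac{1}{o - 4301} = \frac{1}{-35 - 4301} = \frac{1}{-4336} = - \frac{1}{4336}$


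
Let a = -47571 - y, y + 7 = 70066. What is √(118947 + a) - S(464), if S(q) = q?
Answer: -464 + √1317 ≈ -427.71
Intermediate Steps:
y = 70059 (y = -7 + 70066 = 70059)
a = -117630 (a = -47571 - 1*70059 = -47571 - 70059 = -117630)
√(118947 + a) - S(464) = √(118947 - 117630) - 1*464 = √1317 - 464 = -464 + √1317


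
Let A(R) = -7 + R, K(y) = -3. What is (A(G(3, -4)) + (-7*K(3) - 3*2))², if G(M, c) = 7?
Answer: 225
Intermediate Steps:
(A(G(3, -4)) + (-7*K(3) - 3*2))² = ((-7 + 7) + (-7*(-3) - 3*2))² = (0 + (21 - 6))² = (0 + 15)² = 15² = 225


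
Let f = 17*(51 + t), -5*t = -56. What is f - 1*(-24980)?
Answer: 130187/5 ≈ 26037.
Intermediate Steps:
t = 56/5 (t = -⅕*(-56) = 56/5 ≈ 11.200)
f = 5287/5 (f = 17*(51 + 56/5) = 17*(311/5) = 5287/5 ≈ 1057.4)
f - 1*(-24980) = 5287/5 - 1*(-24980) = 5287/5 + 24980 = 130187/5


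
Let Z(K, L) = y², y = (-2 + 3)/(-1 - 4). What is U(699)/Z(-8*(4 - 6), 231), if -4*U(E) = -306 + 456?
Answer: -1875/2 ≈ -937.50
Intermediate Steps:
U(E) = -75/2 (U(E) = -(-306 + 456)/4 = -¼*150 = -75/2)
y = -⅕ (y = 1/(-5) = 1*(-⅕) = -⅕ ≈ -0.20000)
Z(K, L) = 1/25 (Z(K, L) = (-⅕)² = 1/25)
U(699)/Z(-8*(4 - 6), 231) = -75/(2*1/25) = -75/2*25 = -1875/2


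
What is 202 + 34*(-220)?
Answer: -7278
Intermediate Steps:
202 + 34*(-220) = 202 - 7480 = -7278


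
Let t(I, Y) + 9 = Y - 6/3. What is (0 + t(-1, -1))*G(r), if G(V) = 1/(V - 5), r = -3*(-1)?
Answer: 6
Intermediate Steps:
r = 3
t(I, Y) = -11 + Y (t(I, Y) = -9 + (Y - 6/3) = -9 + (Y - 1*2) = -9 + (Y - 2) = -9 + (-2 + Y) = -11 + Y)
G(V) = 1/(-5 + V)
(0 + t(-1, -1))*G(r) = (0 + (-11 - 1))/(-5 + 3) = (0 - 12)/(-2) = -12*(-½) = 6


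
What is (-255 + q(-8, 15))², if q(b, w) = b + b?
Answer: 73441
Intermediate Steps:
q(b, w) = 2*b
(-255 + q(-8, 15))² = (-255 + 2*(-8))² = (-255 - 16)² = (-271)² = 73441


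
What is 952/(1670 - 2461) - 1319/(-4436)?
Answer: -454249/501268 ≈ -0.90620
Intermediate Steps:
952/(1670 - 2461) - 1319/(-4436) = 952/(-791) - 1319*(-1/4436) = 952*(-1/791) + 1319/4436 = -136/113 + 1319/4436 = -454249/501268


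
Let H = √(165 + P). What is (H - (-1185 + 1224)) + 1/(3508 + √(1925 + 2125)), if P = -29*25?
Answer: -239887519/6151007 - 45*√2/12302014 + 4*I*√35 ≈ -39.0 + 23.664*I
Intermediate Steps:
P = -725
H = 4*I*√35 (H = √(165 - 725) = √(-560) = 4*I*√35 ≈ 23.664*I)
(H - (-1185 + 1224)) + 1/(3508 + √(1925 + 2125)) = (4*I*√35 - (-1185 + 1224)) + 1/(3508 + √(1925 + 2125)) = (4*I*√35 - 1*39) + 1/(3508 + √4050) = (4*I*√35 - 39) + 1/(3508 + 45*√2) = (-39 + 4*I*√35) + 1/(3508 + 45*√2) = -39 + 1/(3508 + 45*√2) + 4*I*√35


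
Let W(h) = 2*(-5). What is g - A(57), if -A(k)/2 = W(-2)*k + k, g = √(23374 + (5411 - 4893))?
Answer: -1026 + 2*√5973 ≈ -871.43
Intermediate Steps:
g = 2*√5973 (g = √(23374 + 518) = √23892 = 2*√5973 ≈ 154.57)
W(h) = -10
A(k) = 18*k (A(k) = -2*(-10*k + k) = -(-18)*k = 18*k)
g - A(57) = 2*√5973 - 18*57 = 2*√5973 - 1*1026 = 2*√5973 - 1026 = -1026 + 2*√5973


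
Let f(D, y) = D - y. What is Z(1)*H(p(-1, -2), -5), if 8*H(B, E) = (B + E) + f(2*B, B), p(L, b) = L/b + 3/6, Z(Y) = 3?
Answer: -9/8 ≈ -1.1250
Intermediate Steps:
p(L, b) = ½ + L/b (p(L, b) = L/b + 3*(⅙) = L/b + ½ = ½ + L/b)
H(B, E) = B/4 + E/8 (H(B, E) = ((B + E) + (2*B - B))/8 = ((B + E) + B)/8 = (E + 2*B)/8 = B/4 + E/8)
Z(1)*H(p(-1, -2), -5) = 3*(((-1 + (½)*(-2))/(-2))/4 + (⅛)*(-5)) = 3*((-(-1 - 1)/2)/4 - 5/8) = 3*((-½*(-2))/4 - 5/8) = 3*((¼)*1 - 5/8) = 3*(¼ - 5/8) = 3*(-3/8) = -9/8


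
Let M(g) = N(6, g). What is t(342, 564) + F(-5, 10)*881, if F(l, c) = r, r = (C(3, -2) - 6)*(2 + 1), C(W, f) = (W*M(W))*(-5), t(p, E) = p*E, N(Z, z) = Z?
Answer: -60840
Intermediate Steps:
M(g) = 6
t(p, E) = E*p
C(W, f) = -30*W (C(W, f) = (W*6)*(-5) = (6*W)*(-5) = -30*W)
r = -288 (r = (-30*3 - 6)*(2 + 1) = (-90 - 6)*3 = -96*3 = -288)
F(l, c) = -288
t(342, 564) + F(-5, 10)*881 = 564*342 - 288*881 = 192888 - 253728 = -60840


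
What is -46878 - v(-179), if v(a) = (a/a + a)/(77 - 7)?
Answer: -1640641/35 ≈ -46875.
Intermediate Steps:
v(a) = 1/70 + a/70 (v(a) = (1 + a)/70 = (1 + a)*(1/70) = 1/70 + a/70)
-46878 - v(-179) = -46878 - (1/70 + (1/70)*(-179)) = -46878 - (1/70 - 179/70) = -46878 - 1*(-89/35) = -46878 + 89/35 = -1640641/35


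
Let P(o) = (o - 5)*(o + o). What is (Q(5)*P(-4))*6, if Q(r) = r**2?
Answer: 10800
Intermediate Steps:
P(o) = 2*o*(-5 + o) (P(o) = (-5 + o)*(2*o) = 2*o*(-5 + o))
(Q(5)*P(-4))*6 = (5**2*(2*(-4)*(-5 - 4)))*6 = (25*(2*(-4)*(-9)))*6 = (25*72)*6 = 1800*6 = 10800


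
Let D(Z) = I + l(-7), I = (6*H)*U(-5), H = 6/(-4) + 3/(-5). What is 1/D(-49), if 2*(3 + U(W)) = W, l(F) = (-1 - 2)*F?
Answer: 10/903 ≈ 0.011074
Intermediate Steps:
l(F) = -3*F
U(W) = -3 + W/2
H = -21/10 (H = 6*(-¼) + 3*(-⅕) = -3/2 - ⅗ = -21/10 ≈ -2.1000)
I = 693/10 (I = (6*(-21/10))*(-3 + (½)*(-5)) = -63*(-3 - 5/2)/5 = -63/5*(-11/2) = 693/10 ≈ 69.300)
D(Z) = 903/10 (D(Z) = 693/10 - 3*(-7) = 693/10 + 21 = 903/10)
1/D(-49) = 1/(903/10) = 10/903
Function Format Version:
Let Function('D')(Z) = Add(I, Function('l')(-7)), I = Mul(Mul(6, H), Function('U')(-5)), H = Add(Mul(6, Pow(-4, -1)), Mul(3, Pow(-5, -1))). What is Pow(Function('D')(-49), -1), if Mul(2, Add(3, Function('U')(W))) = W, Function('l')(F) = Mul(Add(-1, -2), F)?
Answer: Rational(10, 903) ≈ 0.011074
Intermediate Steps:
Function('l')(F) = Mul(-3, F)
Function('U')(W) = Add(-3, Mul(Rational(1, 2), W))
H = Rational(-21, 10) (H = Add(Mul(6, Rational(-1, 4)), Mul(3, Rational(-1, 5))) = Add(Rational(-3, 2), Rational(-3, 5)) = Rational(-21, 10) ≈ -2.1000)
I = Rational(693, 10) (I = Mul(Mul(6, Rational(-21, 10)), Add(-3, Mul(Rational(1, 2), -5))) = Mul(Rational(-63, 5), Add(-3, Rational(-5, 2))) = Mul(Rational(-63, 5), Rational(-11, 2)) = Rational(693, 10) ≈ 69.300)
Function('D')(Z) = Rational(903, 10) (Function('D')(Z) = Add(Rational(693, 10), Mul(-3, -7)) = Add(Rational(693, 10), 21) = Rational(903, 10))
Pow(Function('D')(-49), -1) = Pow(Rational(903, 10), -1) = Rational(10, 903)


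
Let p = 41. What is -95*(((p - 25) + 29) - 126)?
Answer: 7695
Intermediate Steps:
-95*(((p - 25) + 29) - 126) = -95*(((41 - 25) + 29) - 126) = -95*((16 + 29) - 126) = -95*(45 - 126) = -95*(-81) = 7695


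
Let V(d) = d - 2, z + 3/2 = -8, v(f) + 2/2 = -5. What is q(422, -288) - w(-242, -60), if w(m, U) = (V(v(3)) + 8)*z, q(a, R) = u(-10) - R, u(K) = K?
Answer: 278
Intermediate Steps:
v(f) = -6 (v(f) = -1 - 5 = -6)
z = -19/2 (z = -3/2 - 8 = -19/2 ≈ -9.5000)
q(a, R) = -10 - R
V(d) = -2 + d
w(m, U) = 0 (w(m, U) = ((-2 - 6) + 8)*(-19/2) = (-8 + 8)*(-19/2) = 0*(-19/2) = 0)
q(422, -288) - w(-242, -60) = (-10 - 1*(-288)) - 1*0 = (-10 + 288) + 0 = 278 + 0 = 278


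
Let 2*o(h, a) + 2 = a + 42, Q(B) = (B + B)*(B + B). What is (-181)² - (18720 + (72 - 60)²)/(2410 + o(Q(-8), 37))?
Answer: 160392889/4897 ≈ 32753.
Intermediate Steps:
Q(B) = 4*B² (Q(B) = (2*B)*(2*B) = 4*B²)
o(h, a) = 20 + a/2 (o(h, a) = -1 + (a + 42)/2 = -1 + (42 + a)/2 = -1 + (21 + a/2) = 20 + a/2)
(-181)² - (18720 + (72 - 60)²)/(2410 + o(Q(-8), 37)) = (-181)² - (18720 + (72 - 60)²)/(2410 + (20 + (½)*37)) = 32761 - (18720 + 12²)/(2410 + (20 + 37/2)) = 32761 - (18720 + 144)/(2410 + 77/2) = 32761 - 18864/4897/2 = 32761 - 18864*2/4897 = 32761 - 1*37728/4897 = 32761 - 37728/4897 = 160392889/4897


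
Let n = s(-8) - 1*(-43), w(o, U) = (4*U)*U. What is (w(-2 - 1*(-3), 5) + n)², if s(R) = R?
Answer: 18225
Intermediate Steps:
w(o, U) = 4*U²
n = 35 (n = -8 - 1*(-43) = -8 + 43 = 35)
(w(-2 - 1*(-3), 5) + n)² = (4*5² + 35)² = (4*25 + 35)² = (100 + 35)² = 135² = 18225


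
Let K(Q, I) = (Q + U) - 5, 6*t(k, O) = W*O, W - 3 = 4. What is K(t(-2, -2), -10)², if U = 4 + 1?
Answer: 49/9 ≈ 5.4444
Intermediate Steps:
U = 5
W = 7 (W = 3 + 4 = 7)
t(k, O) = 7*O/6 (t(k, O) = (7*O)/6 = 7*O/6)
K(Q, I) = Q (K(Q, I) = (Q + 5) - 5 = (5 + Q) - 5 = Q)
K(t(-2, -2), -10)² = ((7/6)*(-2))² = (-7/3)² = 49/9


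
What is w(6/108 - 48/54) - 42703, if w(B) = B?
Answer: -256223/6 ≈ -42704.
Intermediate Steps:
w(6/108 - 48/54) - 42703 = (6/108 - 48/54) - 42703 = (6*(1/108) - 48*1/54) - 42703 = (1/18 - 8/9) - 42703 = -5/6 - 42703 = -256223/6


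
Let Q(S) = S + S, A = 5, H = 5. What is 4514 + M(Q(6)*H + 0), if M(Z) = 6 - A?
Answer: 4515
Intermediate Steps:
Q(S) = 2*S
M(Z) = 1 (M(Z) = 6 - 1*5 = 6 - 5 = 1)
4514 + M(Q(6)*H + 0) = 4514 + 1 = 4515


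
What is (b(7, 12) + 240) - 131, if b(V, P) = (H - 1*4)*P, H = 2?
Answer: 85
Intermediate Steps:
b(V, P) = -2*P (b(V, P) = (2 - 1*4)*P = (2 - 4)*P = -2*P)
(b(7, 12) + 240) - 131 = (-2*12 + 240) - 131 = (-24 + 240) - 131 = 216 - 131 = 85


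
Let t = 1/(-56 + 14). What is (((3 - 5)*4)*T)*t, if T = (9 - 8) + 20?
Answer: 4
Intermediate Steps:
T = 21 (T = 1 + 20 = 21)
t = -1/42 (t = 1/(-42) = -1/42 ≈ -0.023810)
(((3 - 5)*4)*T)*t = (((3 - 5)*4)*21)*(-1/42) = (-2*4*21)*(-1/42) = -8*21*(-1/42) = -168*(-1/42) = 4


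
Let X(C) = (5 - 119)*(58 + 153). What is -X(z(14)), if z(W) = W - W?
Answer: 24054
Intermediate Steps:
z(W) = 0
X(C) = -24054 (X(C) = -114*211 = -24054)
-X(z(14)) = -1*(-24054) = 24054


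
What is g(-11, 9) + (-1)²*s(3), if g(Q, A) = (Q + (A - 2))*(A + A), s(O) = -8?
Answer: -80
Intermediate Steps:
g(Q, A) = 2*A*(-2 + A + Q) (g(Q, A) = (Q + (-2 + A))*(2*A) = (-2 + A + Q)*(2*A) = 2*A*(-2 + A + Q))
g(-11, 9) + (-1)²*s(3) = 2*9*(-2 + 9 - 11) + (-1)²*(-8) = 2*9*(-4) + 1*(-8) = -72 - 8 = -80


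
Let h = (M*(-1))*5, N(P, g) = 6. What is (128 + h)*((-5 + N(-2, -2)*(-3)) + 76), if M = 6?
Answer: 5194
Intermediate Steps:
h = -30 (h = (6*(-1))*5 = -6*5 = -30)
(128 + h)*((-5 + N(-2, -2)*(-3)) + 76) = (128 - 30)*((-5 + 6*(-3)) + 76) = 98*((-5 - 18) + 76) = 98*(-23 + 76) = 98*53 = 5194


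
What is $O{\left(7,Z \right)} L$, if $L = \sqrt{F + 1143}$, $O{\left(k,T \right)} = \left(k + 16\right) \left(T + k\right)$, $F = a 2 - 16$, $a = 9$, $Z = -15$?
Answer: $- 184 \sqrt{1145} \approx -6226.2$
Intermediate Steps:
$F = 2$ ($F = 9 \cdot 2 - 16 = 18 - 16 = 2$)
$O{\left(k,T \right)} = \left(16 + k\right) \left(T + k\right)$
$L = \sqrt{1145}$ ($L = \sqrt{2 + 1143} = \sqrt{1145} \approx 33.838$)
$O{\left(7,Z \right)} L = \left(7^{2} + 16 \left(-15\right) + 16 \cdot 7 - 105\right) \sqrt{1145} = \left(49 - 240 + 112 - 105\right) \sqrt{1145} = - 184 \sqrt{1145}$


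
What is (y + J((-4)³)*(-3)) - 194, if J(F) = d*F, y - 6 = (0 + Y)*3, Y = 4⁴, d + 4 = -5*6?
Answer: -5948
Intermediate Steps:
d = -34 (d = -4 - 5*6 = -4 - 30 = -34)
Y = 256
y = 774 (y = 6 + (0 + 256)*3 = 6 + 256*3 = 6 + 768 = 774)
J(F) = -34*F
(y + J((-4)³)*(-3)) - 194 = (774 - 34*(-4)³*(-3)) - 194 = (774 - 34*(-64)*(-3)) - 194 = (774 + 2176*(-3)) - 194 = (774 - 6528) - 194 = -5754 - 194 = -5948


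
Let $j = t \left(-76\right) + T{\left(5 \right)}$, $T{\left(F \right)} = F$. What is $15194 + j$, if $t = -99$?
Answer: $22723$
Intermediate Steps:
$j = 7529$ ($j = \left(-99\right) \left(-76\right) + 5 = 7524 + 5 = 7529$)
$15194 + j = 15194 + 7529 = 22723$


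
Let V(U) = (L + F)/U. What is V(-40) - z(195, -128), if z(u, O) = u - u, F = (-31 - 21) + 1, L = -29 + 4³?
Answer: ⅖ ≈ 0.40000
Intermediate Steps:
L = 35 (L = -29 + 64 = 35)
F = -51 (F = -52 + 1 = -51)
z(u, O) = 0
V(U) = -16/U (V(U) = (35 - 51)/U = -16/U)
V(-40) - z(195, -128) = -16/(-40) - 1*0 = -16*(-1/40) + 0 = ⅖ + 0 = ⅖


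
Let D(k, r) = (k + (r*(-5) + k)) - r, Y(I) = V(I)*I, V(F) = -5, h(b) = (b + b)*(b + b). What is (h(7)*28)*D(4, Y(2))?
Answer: 373184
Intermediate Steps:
h(b) = 4*b² (h(b) = (2*b)*(2*b) = 4*b²)
Y(I) = -5*I
D(k, r) = -6*r + 2*k (D(k, r) = (k + (-5*r + k)) - r = (k + (k - 5*r)) - r = (-5*r + 2*k) - r = -6*r + 2*k)
(h(7)*28)*D(4, Y(2)) = ((4*7²)*28)*(-(-30)*2 + 2*4) = ((4*49)*28)*(-6*(-10) + 8) = (196*28)*(60 + 8) = 5488*68 = 373184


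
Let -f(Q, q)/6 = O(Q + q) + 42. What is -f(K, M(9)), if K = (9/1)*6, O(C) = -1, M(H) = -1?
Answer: 246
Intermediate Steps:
K = 54 (K = (9*1)*6 = 9*6 = 54)
f(Q, q) = -246 (f(Q, q) = -6*(-1 + 42) = -6*41 = -246)
-f(K, M(9)) = -1*(-246) = 246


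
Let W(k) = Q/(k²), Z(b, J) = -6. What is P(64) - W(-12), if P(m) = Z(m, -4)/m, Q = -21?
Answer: 5/96 ≈ 0.052083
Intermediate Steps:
P(m) = -6/m
W(k) = -21/k²
P(64) - W(-12) = -6/64 - (-21)/(-12)² = -6*1/64 - (-21)/144 = -3/32 - 1*(-7/48) = -3/32 + 7/48 = 5/96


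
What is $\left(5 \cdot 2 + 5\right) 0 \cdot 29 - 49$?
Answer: $-49$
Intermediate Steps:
$\left(5 \cdot 2 + 5\right) 0 \cdot 29 - 49 = \left(10 + 5\right) 0 \cdot 29 - 49 = 15 \cdot 0 \cdot 29 - 49 = 0 \cdot 29 - 49 = 0 - 49 = -49$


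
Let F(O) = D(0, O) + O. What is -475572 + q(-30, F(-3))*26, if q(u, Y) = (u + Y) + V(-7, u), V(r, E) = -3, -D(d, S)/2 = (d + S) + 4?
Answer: -476560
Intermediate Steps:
D(d, S) = -8 - 2*S - 2*d (D(d, S) = -2*((d + S) + 4) = -2*((S + d) + 4) = -2*(4 + S + d) = -8 - 2*S - 2*d)
F(O) = -8 - O (F(O) = (-8 - 2*O - 2*0) + O = (-8 - 2*O + 0) + O = (-8 - 2*O) + O = -8 - O)
q(u, Y) = -3 + Y + u (q(u, Y) = (u + Y) - 3 = (Y + u) - 3 = -3 + Y + u)
-475572 + q(-30, F(-3))*26 = -475572 + (-3 + (-8 - 1*(-3)) - 30)*26 = -475572 + (-3 + (-8 + 3) - 30)*26 = -475572 + (-3 - 5 - 30)*26 = -475572 - 38*26 = -475572 - 988 = -476560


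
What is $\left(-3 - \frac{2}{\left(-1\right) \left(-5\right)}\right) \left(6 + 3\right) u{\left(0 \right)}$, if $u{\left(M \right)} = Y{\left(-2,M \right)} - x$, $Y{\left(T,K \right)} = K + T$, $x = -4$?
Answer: $- \frac{306}{5} \approx -61.2$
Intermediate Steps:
$u{\left(M \right)} = 2 + M$ ($u{\left(M \right)} = \left(M - 2\right) - -4 = \left(-2 + M\right) + 4 = 2 + M$)
$\left(-3 - \frac{2}{\left(-1\right) \left(-5\right)}\right) \left(6 + 3\right) u{\left(0 \right)} = \left(-3 - \frac{2}{\left(-1\right) \left(-5\right)}\right) \left(6 + 3\right) \left(2 + 0\right) = \left(-3 - \frac{2}{5}\right) 9 \cdot 2 = \left(-3 - \frac{2}{5}\right) 18 = \left(- \frac{17}{5}\right) 18 = - \frac{306}{5}$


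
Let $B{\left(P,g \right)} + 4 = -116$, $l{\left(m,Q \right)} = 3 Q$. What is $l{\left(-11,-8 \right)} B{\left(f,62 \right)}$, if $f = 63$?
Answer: $2880$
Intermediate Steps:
$B{\left(P,g \right)} = -120$ ($B{\left(P,g \right)} = -4 - 116 = -120$)
$l{\left(-11,-8 \right)} B{\left(f,62 \right)} = 3 \left(-8\right) \left(-120\right) = \left(-24\right) \left(-120\right) = 2880$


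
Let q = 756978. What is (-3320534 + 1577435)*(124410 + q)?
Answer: -1536346541412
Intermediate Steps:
(-3320534 + 1577435)*(124410 + q) = (-3320534 + 1577435)*(124410 + 756978) = -1743099*881388 = -1536346541412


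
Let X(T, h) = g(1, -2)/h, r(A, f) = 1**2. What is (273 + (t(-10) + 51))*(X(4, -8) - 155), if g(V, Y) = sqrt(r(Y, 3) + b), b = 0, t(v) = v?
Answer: -194837/4 ≈ -48709.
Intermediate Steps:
r(A, f) = 1
g(V, Y) = 1 (g(V, Y) = sqrt(1 + 0) = sqrt(1) = 1)
X(T, h) = 1/h
(273 + (t(-10) + 51))*(X(4, -8) - 155) = (273 + (-10 + 51))*(1/(-8) - 155) = (273 + 41)*(-1/8 - 155) = 314*(-1241/8) = -194837/4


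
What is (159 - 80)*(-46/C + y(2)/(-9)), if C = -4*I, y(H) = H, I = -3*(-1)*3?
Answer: 1501/18 ≈ 83.389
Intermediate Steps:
I = 9 (I = 3*3 = 9)
C = -36 (C = -4*9 = -36)
(159 - 80)*(-46/C + y(2)/(-9)) = (159 - 80)*(-46/(-36) + 2/(-9)) = 79*(-46*(-1/36) + 2*(-1/9)) = 79*(23/18 - 2/9) = 79*(19/18) = 1501/18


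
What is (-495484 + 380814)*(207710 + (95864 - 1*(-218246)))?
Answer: -59837099400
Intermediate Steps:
(-495484 + 380814)*(207710 + (95864 - 1*(-218246))) = -114670*(207710 + (95864 + 218246)) = -114670*(207710 + 314110) = -114670*521820 = -59837099400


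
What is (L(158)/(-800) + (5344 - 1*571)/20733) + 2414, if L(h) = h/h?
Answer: 13347789089/5528800 ≈ 2414.2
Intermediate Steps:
L(h) = 1
(L(158)/(-800) + (5344 - 1*571)/20733) + 2414 = (1/(-800) + (5344 - 1*571)/20733) + 2414 = (1*(-1/800) + (5344 - 571)*(1/20733)) + 2414 = (-1/800 + 4773*(1/20733)) + 2414 = (-1/800 + 1591/6911) + 2414 = 1265889/5528800 + 2414 = 13347789089/5528800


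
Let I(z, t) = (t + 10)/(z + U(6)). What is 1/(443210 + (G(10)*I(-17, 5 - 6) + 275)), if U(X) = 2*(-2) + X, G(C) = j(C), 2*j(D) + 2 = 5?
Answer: 10/4434841 ≈ 2.2549e-6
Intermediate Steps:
j(D) = 3/2 (j(D) = -1 + (½)*5 = -1 + 5/2 = 3/2)
G(C) = 3/2
U(X) = -4 + X
I(z, t) = (10 + t)/(2 + z) (I(z, t) = (t + 10)/(z + (-4 + 6)) = (10 + t)/(z + 2) = (10 + t)/(2 + z))
1/(443210 + (G(10)*I(-17, 5 - 6) + 275)) = 1/(443210 + (3*((10 + (5 - 6))/(2 - 17))/2 + 275)) = 1/(443210 + (3*((10 - 1)/(-15))/2 + 275)) = 1/(443210 + (3*(-1/15*9)/2 + 275)) = 1/(443210 + ((3/2)*(-⅗) + 275)) = 1/(443210 + (-9/10 + 275)) = 1/(443210 + 2741/10) = 1/(4434841/10) = 10/4434841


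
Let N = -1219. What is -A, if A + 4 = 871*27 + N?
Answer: -22294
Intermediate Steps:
A = 22294 (A = -4 + (871*27 - 1219) = -4 + (23517 - 1219) = -4 + 22298 = 22294)
-A = -1*22294 = -22294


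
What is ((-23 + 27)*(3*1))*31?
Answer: 372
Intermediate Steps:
((-23 + 27)*(3*1))*31 = (4*3)*31 = 12*31 = 372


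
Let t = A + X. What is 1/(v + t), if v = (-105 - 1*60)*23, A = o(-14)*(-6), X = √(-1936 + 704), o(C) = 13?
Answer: -3873/15001361 - 4*I*√77/15001361 ≈ -0.00025818 - 2.3398e-6*I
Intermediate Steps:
X = 4*I*√77 (X = √(-1232) = 4*I*√77 ≈ 35.1*I)
A = -78 (A = 13*(-6) = -78)
t = -78 + 4*I*√77 ≈ -78.0 + 35.1*I
v = -3795 (v = (-105 - 60)*23 = -165*23 = -3795)
1/(v + t) = 1/(-3795 + (-78 + 4*I*√77)) = 1/(-3873 + 4*I*√77)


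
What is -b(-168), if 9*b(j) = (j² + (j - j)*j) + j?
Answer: -9352/3 ≈ -3117.3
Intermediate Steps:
b(j) = j/9 + j²/9 (b(j) = ((j² + (j - j)*j) + j)/9 = ((j² + 0*j) + j)/9 = ((j² + 0) + j)/9 = (j² + j)/9 = (j + j²)/9 = j/9 + j²/9)
-b(-168) = -(-168)*(1 - 168)/9 = -(-168)*(-167)/9 = -1*9352/3 = -9352/3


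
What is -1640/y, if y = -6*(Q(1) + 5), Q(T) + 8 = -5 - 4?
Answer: -205/9 ≈ -22.778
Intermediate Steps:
Q(T) = -17 (Q(T) = -8 + (-5 - 4) = -8 - 9 = -17)
y = 72 (y = -6*(-17 + 5) = -6*(-12) = 72)
-1640/y = -1640/72 = -1640*1/72 = -205/9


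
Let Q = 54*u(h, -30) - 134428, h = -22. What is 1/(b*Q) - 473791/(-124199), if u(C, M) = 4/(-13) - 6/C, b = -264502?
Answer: 2409060138383243325/631508112490221652 ≈ 3.8148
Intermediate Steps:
u(C, M) = -4/13 - 6/C (u(C, M) = 4*(-1/13) - 6/C = -4/13 - 6/C)
Q = -19223474/143 (Q = 54*(-4/13 - 6/(-22)) - 134428 = 54*(-4/13 - 6*(-1/22)) - 134428 = 54*(-4/13 + 3/11) - 134428 = 54*(-5/143) - 134428 = -270/143 - 134428 = -19223474/143 ≈ -1.3443e+5)
1/(b*Q) - 473791/(-124199) = 1/((-264502)*(-19223474/143)) - 473791/(-124199) = -1/264502*(-143/19223474) - 473791*(-1/124199) = 143/5084647319948 + 473791/124199 = 2409060138383243325/631508112490221652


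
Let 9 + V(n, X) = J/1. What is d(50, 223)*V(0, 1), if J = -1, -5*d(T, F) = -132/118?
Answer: -132/59 ≈ -2.2373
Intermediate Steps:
d(T, F) = 66/295 (d(T, F) = -(-132)/(5*118) = -⅕*(-66/59) = 66/295)
V(n, X) = -10 (V(n, X) = -9 - 1/1 = -9 - 1*1 = -9 - 1 = -10)
d(50, 223)*V(0, 1) = (66/295)*(-10) = -132/59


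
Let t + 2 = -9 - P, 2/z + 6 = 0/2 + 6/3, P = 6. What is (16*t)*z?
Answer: 136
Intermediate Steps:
z = -½ (z = 2/(-6 + (0/2 + 6/3)) = 2/(-6 + (0*(½) + 6*(⅓))) = 2/(-6 + (0 + 2)) = 2/(-6 + 2) = 2/(-4) = 2*(-¼) = -½ ≈ -0.50000)
t = -17 (t = -2 + (-9 - 1*6) = -2 + (-9 - 6) = -2 - 15 = -17)
(16*t)*z = (16*(-17))*(-½) = -272*(-½) = 136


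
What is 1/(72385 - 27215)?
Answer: 1/45170 ≈ 2.2139e-5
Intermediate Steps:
1/(72385 - 27215) = 1/45170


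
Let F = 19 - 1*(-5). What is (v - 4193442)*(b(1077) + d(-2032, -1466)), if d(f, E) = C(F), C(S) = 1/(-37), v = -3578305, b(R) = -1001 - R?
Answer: 597546311589/37 ≈ 1.6150e+10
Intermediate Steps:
F = 24 (F = 19 + 5 = 24)
C(S) = -1/37
d(f, E) = -1/37
(v - 4193442)*(b(1077) + d(-2032, -1466)) = (-3578305 - 4193442)*((-1001 - 1*1077) - 1/37) = -7771747*((-1001 - 1077) - 1/37) = -7771747*(-2078 - 1/37) = -7771747*(-76887/37) = 597546311589/37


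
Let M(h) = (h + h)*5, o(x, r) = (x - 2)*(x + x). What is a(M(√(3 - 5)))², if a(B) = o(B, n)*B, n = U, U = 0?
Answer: -31360000 - 6400000*I*√2 ≈ -3.136e+7 - 9.051e+6*I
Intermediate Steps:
n = 0
o(x, r) = 2*x*(-2 + x) (o(x, r) = (-2 + x)*(2*x) = 2*x*(-2 + x))
M(h) = 10*h (M(h) = (2*h)*5 = 10*h)
a(B) = 2*B²*(-2 + B) (a(B) = (2*B*(-2 + B))*B = 2*B²*(-2 + B))
a(M(√(3 - 5)))² = (2*(10*√(3 - 5))²*(-2 + 10*√(3 - 5)))² = (2*(10*√(-2))²*(-2 + 10*√(-2)))² = (2*(10*(I*√2))²*(-2 + 10*(I*√2)))² = (2*(10*I*√2)²*(-2 + 10*I*√2))² = (2*(-200)*(-2 + 10*I*√2))² = (800 - 4000*I*√2)²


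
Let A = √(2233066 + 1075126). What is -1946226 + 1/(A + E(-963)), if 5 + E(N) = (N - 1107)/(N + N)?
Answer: -18428480122810917/9468828452 + 11449*√206762/9468828452 ≈ -1.9462e+6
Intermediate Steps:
E(N) = -5 + (-1107 + N)/(2*N) (E(N) = -5 + (N - 1107)/(N + N) = -5 + (-1107 + N)/((2*N)) = -5 + (-1107 + N)*(1/(2*N)) = -5 + (-1107 + N)/(2*N))
A = 4*√206762 (A = √3308192 = 4*√206762 ≈ 1818.8)
-1946226 + 1/(A + E(-963)) = -1946226 + 1/(4*√206762 + (9/2)*(-123 - 1*(-963))/(-963)) = -1946226 + 1/(4*√206762 + (9/2)*(-1/963)*(-123 + 963)) = -1946226 + 1/(4*√206762 + (9/2)*(-1/963)*840) = -1946226 + 1/(4*√206762 - 420/107) = -1946226 + 1/(-420/107 + 4*√206762)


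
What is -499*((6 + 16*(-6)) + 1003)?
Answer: -455587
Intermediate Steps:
-499*((6 + 16*(-6)) + 1003) = -499*((6 - 96) + 1003) = -499*(-90 + 1003) = -499*913 = -455587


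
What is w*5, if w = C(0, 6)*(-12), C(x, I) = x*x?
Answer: 0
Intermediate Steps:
C(x, I) = x²
w = 0 (w = 0²*(-12) = 0*(-12) = 0)
w*5 = 0*5 = 0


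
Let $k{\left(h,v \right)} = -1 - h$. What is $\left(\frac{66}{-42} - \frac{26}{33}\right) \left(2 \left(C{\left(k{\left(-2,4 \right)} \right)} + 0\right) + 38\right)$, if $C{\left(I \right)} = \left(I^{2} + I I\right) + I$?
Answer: $- \frac{2180}{21} \approx -103.81$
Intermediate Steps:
$C{\left(I \right)} = I + 2 I^{2}$ ($C{\left(I \right)} = \left(I^{2} + I^{2}\right) + I = 2 I^{2} + I = I + 2 I^{2}$)
$\left(\frac{66}{-42} - \frac{26}{33}\right) \left(2 \left(C{\left(k{\left(-2,4 \right)} \right)} + 0\right) + 38\right) = \left(\frac{66}{-42} - \frac{26}{33}\right) \left(2 \left(\left(-1 - -2\right) \left(1 + 2 \left(-1 - -2\right)\right) + 0\right) + 38\right) = \left(66 \left(- \frac{1}{42}\right) - \frac{26}{33}\right) \left(2 \left(\left(-1 + 2\right) \left(1 + 2 \left(-1 + 2\right)\right) + 0\right) + 38\right) = \left(- \frac{11}{7} - \frac{26}{33}\right) \left(2 \left(1 \left(1 + 2 \cdot 1\right) + 0\right) + 38\right) = - \frac{545 \left(2 \left(1 \left(1 + 2\right) + 0\right) + 38\right)}{231} = - \frac{545 \left(2 \left(1 \cdot 3 + 0\right) + 38\right)}{231} = - \frac{545 \left(2 \left(3 + 0\right) + 38\right)}{231} = - \frac{545 \left(2 \cdot 3 + 38\right)}{231} = - \frac{545 \left(6 + 38\right)}{231} = \left(- \frac{545}{231}\right) 44 = - \frac{2180}{21}$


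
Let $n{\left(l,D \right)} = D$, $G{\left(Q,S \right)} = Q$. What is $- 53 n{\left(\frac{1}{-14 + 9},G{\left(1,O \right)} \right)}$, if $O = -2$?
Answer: $-53$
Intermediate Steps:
$- 53 n{\left(\frac{1}{-14 + 9},G{\left(1,O \right)} \right)} = \left(-53\right) 1 = -53$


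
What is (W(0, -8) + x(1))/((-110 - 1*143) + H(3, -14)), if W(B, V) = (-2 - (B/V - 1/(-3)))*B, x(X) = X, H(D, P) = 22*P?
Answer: -1/561 ≈ -0.0017825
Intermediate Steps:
W(B, V) = B*(-7/3 - B/V) (W(B, V) = (-2 - (B/V - 1*(-⅓)))*B = (-2 - (B/V + ⅓))*B = (-2 - (⅓ + B/V))*B = (-2 + (-⅓ - B/V))*B = (-7/3 - B/V)*B = B*(-7/3 - B/V))
(W(0, -8) + x(1))/((-110 - 1*143) + H(3, -14)) = ((-7/3*0 - 1*0²/(-8)) + 1)/((-110 - 1*143) + 22*(-14)) = ((0 - 1*0*(-⅛)) + 1)/((-110 - 143) - 308) = ((0 + 0) + 1)/(-253 - 308) = (0 + 1)/(-561) = 1*(-1/561) = -1/561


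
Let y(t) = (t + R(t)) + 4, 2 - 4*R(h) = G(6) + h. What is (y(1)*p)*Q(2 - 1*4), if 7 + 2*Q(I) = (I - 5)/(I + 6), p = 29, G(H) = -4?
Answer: -25375/32 ≈ -792.97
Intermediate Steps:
R(h) = 3/2 - h/4 (R(h) = 1/2 - (-4 + h)/4 = 1/2 + (1 - h/4) = 3/2 - h/4)
y(t) = 11/2 + 3*t/4 (y(t) = (t + (3/2 - t/4)) + 4 = (3/2 + 3*t/4) + 4 = 11/2 + 3*t/4)
Q(I) = -7/2 + (-5 + I)/(2*(6 + I)) (Q(I) = -7/2 + ((I - 5)/(I + 6))/2 = -7/2 + ((-5 + I)/(6 + I))/2 = -7/2 + (-5 + I)/(2*(6 + I)))
(y(1)*p)*Q(2 - 1*4) = ((11/2 + (3/4)*1)*29)*((-47 - 6*(2 - 1*4))/(2*(6 + (2 - 1*4)))) = ((11/2 + 3/4)*29)*((-47 - 6*(2 - 4))/(2*(6 + (2 - 4)))) = ((25/4)*29)*((-47 - 6*(-2))/(2*(6 - 2))) = 725*((1/2)*(-47 + 12)/4)/4 = 725*((1/2)*(1/4)*(-35))/4 = (725/4)*(-35/8) = -25375/32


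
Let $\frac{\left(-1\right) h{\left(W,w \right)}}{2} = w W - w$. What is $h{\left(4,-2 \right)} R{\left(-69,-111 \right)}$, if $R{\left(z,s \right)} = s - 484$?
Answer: $-7140$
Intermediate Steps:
$R{\left(z,s \right)} = -484 + s$
$h{\left(W,w \right)} = 2 w - 2 W w$ ($h{\left(W,w \right)} = - 2 \left(w W - w\right) = - 2 \left(W w - w\right) = - 2 \left(- w + W w\right) = 2 w - 2 W w$)
$h{\left(4,-2 \right)} R{\left(-69,-111 \right)} = 2 \left(-2\right) \left(1 - 4\right) \left(-484 - 111\right) = 2 \left(-2\right) \left(1 - 4\right) \left(-595\right) = 2 \left(-2\right) \left(-3\right) \left(-595\right) = 12 \left(-595\right) = -7140$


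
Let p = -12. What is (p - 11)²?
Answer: 529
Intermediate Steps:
(p - 11)² = (-12 - 11)² = (-23)² = 529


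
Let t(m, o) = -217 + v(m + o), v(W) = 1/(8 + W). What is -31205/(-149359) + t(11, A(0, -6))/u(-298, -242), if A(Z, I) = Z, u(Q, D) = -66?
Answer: 5743762/1642949 ≈ 3.4960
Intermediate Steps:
t(m, o) = -217 + 1/(8 + m + o) (t(m, o) = -217 + 1/(8 + (m + o)) = -217 + 1/(8 + m + o))
-31205/(-149359) + t(11, A(0, -6))/u(-298, -242) = -31205/(-149359) + (-217 + 1/(8 + 11 + 0))/(-66) = -31205*(-1/149359) + (-217 + 1/19)*(-1/66) = 31205/149359 + (-217 + 1/19)*(-1/66) = 31205/149359 - 4122/19*(-1/66) = 31205/149359 + 687/209 = 5743762/1642949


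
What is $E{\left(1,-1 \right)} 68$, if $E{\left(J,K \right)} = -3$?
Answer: $-204$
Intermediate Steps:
$E{\left(1,-1 \right)} 68 = \left(-3\right) 68 = -204$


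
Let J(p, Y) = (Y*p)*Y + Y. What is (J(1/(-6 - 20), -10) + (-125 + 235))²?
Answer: 1562500/169 ≈ 9245.6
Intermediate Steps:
J(p, Y) = Y + p*Y² (J(p, Y) = p*Y² + Y = Y + p*Y²)
(J(1/(-6 - 20), -10) + (-125 + 235))² = (-10*(1 - 10/(-6 - 20)) + (-125 + 235))² = (-10*(1 - 10/(-26)) + 110)² = (-10*(1 - 10*(-1/26)) + 110)² = (-10*(1 + 5/13) + 110)² = (-10*18/13 + 110)² = (-180/13 + 110)² = (1250/13)² = 1562500/169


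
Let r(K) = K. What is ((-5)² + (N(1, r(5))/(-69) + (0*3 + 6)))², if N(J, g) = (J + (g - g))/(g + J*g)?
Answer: 457489321/476100 ≈ 960.91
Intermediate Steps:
N(J, g) = J/(g + J*g) (N(J, g) = (J + 0)/(g + J*g) = J/(g + J*g))
((-5)² + (N(1, r(5))/(-69) + (0*3 + 6)))² = ((-5)² + ((1/(5*(1 + 1)))/(-69) + (0*3 + 6)))² = (25 + ((1*(⅕)/2)*(-1/69) + (0 + 6)))² = (25 + ((1*(⅕)*(½))*(-1/69) + 6))² = (25 + ((⅒)*(-1/69) + 6))² = (25 + (-1/690 + 6))² = (25 + 4139/690)² = (21389/690)² = 457489321/476100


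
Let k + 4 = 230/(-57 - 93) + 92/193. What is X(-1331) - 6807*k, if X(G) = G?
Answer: 31931476/965 ≈ 33090.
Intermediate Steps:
k = -14639/2895 (k = -4 + (230/(-57 - 93) + 92/193) = -4 + (230/(-150) + 92*(1/193)) = -4 + (230*(-1/150) + 92/193) = -4 + (-23/15 + 92/193) = -4 - 3059/2895 = -14639/2895 ≈ -5.0566)
X(-1331) - 6807*k = -1331 - 6807*(-14639/2895) = -1331 + 33215891/965 = 31931476/965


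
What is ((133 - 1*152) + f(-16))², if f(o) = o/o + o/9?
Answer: 31684/81 ≈ 391.16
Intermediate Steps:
f(o) = 1 + o/9 (f(o) = 1 + o*(⅑) = 1 + o/9)
((133 - 1*152) + f(-16))² = ((133 - 1*152) + (1 + (⅑)*(-16)))² = ((133 - 152) + (1 - 16/9))² = (-19 - 7/9)² = (-178/9)² = 31684/81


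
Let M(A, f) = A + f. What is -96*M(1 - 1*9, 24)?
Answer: -1536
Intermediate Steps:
-96*M(1 - 1*9, 24) = -96*((1 - 1*9) + 24) = -96*((1 - 9) + 24) = -96*(-8 + 24) = -96*16 = -1536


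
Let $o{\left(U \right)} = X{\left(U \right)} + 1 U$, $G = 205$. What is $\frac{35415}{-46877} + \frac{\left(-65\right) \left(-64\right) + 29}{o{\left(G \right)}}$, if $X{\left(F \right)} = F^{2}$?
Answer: $- \frac{1299207697}{1979615710} \approx -0.65629$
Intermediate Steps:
$o{\left(U \right)} = U + U^{2}$ ($o{\left(U \right)} = U^{2} + 1 U = U^{2} + U = U + U^{2}$)
$\frac{35415}{-46877} + \frac{\left(-65\right) \left(-64\right) + 29}{o{\left(G \right)}} = \frac{35415}{-46877} + \frac{\left(-65\right) \left(-64\right) + 29}{205 \left(1 + 205\right)} = 35415 \left(- \frac{1}{46877}\right) + \frac{4160 + 29}{205 \cdot 206} = - \frac{35415}{46877} + \frac{4189}{42230} = - \frac{1299207697}{1979615710}$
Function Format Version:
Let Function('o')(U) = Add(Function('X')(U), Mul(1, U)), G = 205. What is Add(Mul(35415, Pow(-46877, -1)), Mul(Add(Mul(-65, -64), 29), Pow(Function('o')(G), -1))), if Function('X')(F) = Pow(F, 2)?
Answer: Rational(-1299207697, 1979615710) ≈ -0.65629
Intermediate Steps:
Function('o')(U) = Add(U, Pow(U, 2)) (Function('o')(U) = Add(Pow(U, 2), Mul(1, U)) = Add(Pow(U, 2), U) = Add(U, Pow(U, 2)))
Add(Mul(35415, Pow(-46877, -1)), Mul(Add(Mul(-65, -64), 29), Pow(Function('o')(G), -1))) = Add(Mul(35415, Pow(-46877, -1)), Mul(Add(Mul(-65, -64), 29), Pow(Mul(205, Add(1, 205)), -1))) = Add(Mul(35415, Rational(-1, 46877)), Mul(Add(4160, 29), Pow(Mul(205, 206), -1))) = Add(Rational(-35415, 46877), Mul(4189, Pow(42230, -1))) = Add(Rational(-35415, 46877), Mul(4189, Rational(1, 42230))) = Add(Rational(-35415, 46877), Rational(4189, 42230)) = Rational(-1299207697, 1979615710)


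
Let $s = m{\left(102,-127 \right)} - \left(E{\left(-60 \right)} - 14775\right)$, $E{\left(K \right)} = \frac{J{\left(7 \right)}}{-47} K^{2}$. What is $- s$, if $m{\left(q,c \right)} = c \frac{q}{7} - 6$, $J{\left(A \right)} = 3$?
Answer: $- \frac{4325763}{329} \approx -13148.0$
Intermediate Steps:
$m{\left(q,c \right)} = -6 + \frac{c q}{7}$ ($m{\left(q,c \right)} = c q \frac{1}{7} - 6 = c \frac{q}{7} - 6 = \frac{c q}{7} - 6 = -6 + \frac{c q}{7}$)
$E{\left(K \right)} = - \frac{3 K^{2}}{47}$ ($E{\left(K \right)} = \frac{3}{-47} K^{2} = 3 \left(- \frac{1}{47}\right) K^{2} = - \frac{3 K^{2}}{47}$)
$s = \frac{4325763}{329}$ ($s = \left(-6 + \frac{1}{7} \left(-127\right) 102\right) - \left(- \frac{3 \left(-60\right)^{2}}{47} - 14775\right) = \left(-6 - \frac{12954}{7}\right) - \left(\left(- \frac{3}{47}\right) 3600 - 14775\right) = - \frac{12996}{7} - \left(- \frac{10800}{47} - 14775\right) = - \frac{12996}{7} - - \frac{705225}{47} = - \frac{12996}{7} + \frac{705225}{47} = \frac{4325763}{329} \approx 13148.0$)
$- s = \left(-1\right) \frac{4325763}{329} = - \frac{4325763}{329}$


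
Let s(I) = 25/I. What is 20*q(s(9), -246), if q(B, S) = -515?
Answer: -10300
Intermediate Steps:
20*q(s(9), -246) = 20*(-515) = -10300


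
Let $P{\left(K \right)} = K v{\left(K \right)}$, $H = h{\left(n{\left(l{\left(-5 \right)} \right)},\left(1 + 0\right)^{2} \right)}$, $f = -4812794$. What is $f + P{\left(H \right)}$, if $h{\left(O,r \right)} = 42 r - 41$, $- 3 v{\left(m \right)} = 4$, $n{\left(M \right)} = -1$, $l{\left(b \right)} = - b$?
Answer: $- \frac{14438386}{3} \approx -4.8128 \cdot 10^{6}$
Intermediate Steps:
$v{\left(m \right)} = - \frac{4}{3}$ ($v{\left(m \right)} = \left(- \frac{1}{3}\right) 4 = - \frac{4}{3}$)
$h{\left(O,r \right)} = -41 + 42 r$
$H = 1$ ($H = -41 + 42 \left(1 + 0\right)^{2} = -41 + 42 \cdot 1^{2} = -41 + 42 \cdot 1 = -41 + 42 = 1$)
$P{\left(K \right)} = - \frac{4 K}{3}$ ($P{\left(K \right)} = K \left(- \frac{4}{3}\right) = - \frac{4 K}{3}$)
$f + P{\left(H \right)} = -4812794 - \frac{4}{3} = - \frac{14438386}{3}$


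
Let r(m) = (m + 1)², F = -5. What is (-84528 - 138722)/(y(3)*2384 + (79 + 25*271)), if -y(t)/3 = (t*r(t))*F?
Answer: -111625/861667 ≈ -0.12955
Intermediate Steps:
r(m) = (1 + m)²
y(t) = 15*t*(1 + t)² (y(t) = -3*t*(1 + t)²*(-5) = -(-15)*t*(1 + t)² = 15*t*(1 + t)²)
(-84528 - 138722)/(y(3)*2384 + (79 + 25*271)) = (-84528 - 138722)/((15*3*(1 + 3)²)*2384 + (79 + 25*271)) = -223250/((15*3*4²)*2384 + (79 + 6775)) = -223250/((15*3*16)*2384 + 6854) = -223250/(720*2384 + 6854) = -223250/(1716480 + 6854) = -223250/1723334 = -223250*1/1723334 = -111625/861667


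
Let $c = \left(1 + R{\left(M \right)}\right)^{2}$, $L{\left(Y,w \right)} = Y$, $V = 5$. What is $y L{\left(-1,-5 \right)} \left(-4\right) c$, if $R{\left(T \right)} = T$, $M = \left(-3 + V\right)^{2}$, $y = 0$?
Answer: $0$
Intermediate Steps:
$M = 4$ ($M = \left(-3 + 5\right)^{2} = 2^{2} = 4$)
$c = 25$ ($c = \left(1 + 4\right)^{2} = 5^{2} = 25$)
$y L{\left(-1,-5 \right)} \left(-4\right) c = 0 \left(-1\right) \left(-4\right) 25 = 0 \left(-4\right) 25 = 0 \cdot 25 = 0$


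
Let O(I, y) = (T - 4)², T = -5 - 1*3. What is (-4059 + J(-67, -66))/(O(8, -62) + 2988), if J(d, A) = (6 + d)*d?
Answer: 7/783 ≈ 0.0089400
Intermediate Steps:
T = -8 (T = -5 - 3 = -8)
O(I, y) = 144 (O(I, y) = (-8 - 4)² = (-12)² = 144)
J(d, A) = d*(6 + d)
(-4059 + J(-67, -66))/(O(8, -62) + 2988) = (-4059 - 67*(6 - 67))/(144 + 2988) = (-4059 - 67*(-61))/3132 = (-4059 + 4087)*(1/3132) = 28*(1/3132) = 7/783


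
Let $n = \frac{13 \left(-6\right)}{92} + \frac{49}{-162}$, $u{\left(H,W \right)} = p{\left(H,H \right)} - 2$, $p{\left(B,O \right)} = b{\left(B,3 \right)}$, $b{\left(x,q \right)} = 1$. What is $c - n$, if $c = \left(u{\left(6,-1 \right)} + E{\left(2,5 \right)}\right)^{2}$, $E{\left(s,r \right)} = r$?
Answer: $\frac{31951}{1863} \approx 17.15$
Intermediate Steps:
$p{\left(B,O \right)} = 1$
$u{\left(H,W \right)} = -1$ ($u{\left(H,W \right)} = 1 - 2 = -1$)
$n = - \frac{2143}{1863}$ ($n = \left(-78\right) \frac{1}{92} + 49 \left(- \frac{1}{162}\right) = - \frac{39}{46} - \frac{49}{162} = - \frac{2143}{1863} \approx -1.1503$)
$c = 16$ ($c = \left(-1 + 5\right)^{2} = 4^{2} = 16$)
$c - n = 16 - - \frac{2143}{1863} = 16 + \frac{2143}{1863} = \frac{31951}{1863}$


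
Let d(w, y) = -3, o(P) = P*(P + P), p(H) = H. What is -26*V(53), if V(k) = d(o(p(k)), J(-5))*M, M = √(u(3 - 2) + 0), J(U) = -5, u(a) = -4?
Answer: 156*I ≈ 156.0*I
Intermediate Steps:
o(P) = 2*P² (o(P) = P*(2*P) = 2*P²)
M = 2*I (M = √(-4 + 0) = √(-4) = 2*I ≈ 2.0*I)
V(k) = -6*I
-26*V(53) = -(-156)*I = 156*I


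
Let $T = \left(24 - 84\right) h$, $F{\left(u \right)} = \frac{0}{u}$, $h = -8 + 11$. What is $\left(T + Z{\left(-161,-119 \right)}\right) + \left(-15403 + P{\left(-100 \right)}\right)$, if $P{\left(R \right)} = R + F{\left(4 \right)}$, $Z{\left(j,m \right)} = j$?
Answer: $-15844$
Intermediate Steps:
$h = 3$
$F{\left(u \right)} = 0$
$P{\left(R \right)} = R$ ($P{\left(R \right)} = R + 0 = R$)
$T = -180$ ($T = \left(24 - 84\right) 3 = \left(-60\right) 3 = -180$)
$\left(T + Z{\left(-161,-119 \right)}\right) + \left(-15403 + P{\left(-100 \right)}\right) = \left(-180 - 161\right) - 15503 = -341 - 15503 = -15844$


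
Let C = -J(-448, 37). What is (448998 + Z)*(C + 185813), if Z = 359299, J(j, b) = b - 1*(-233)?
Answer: 149973850271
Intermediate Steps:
J(j, b) = 233 + b (J(j, b) = b + 233 = 233 + b)
C = -270 (C = -(233 + 37) = -1*270 = -270)
(448998 + Z)*(C + 185813) = (448998 + 359299)*(-270 + 185813) = 808297*185543 = 149973850271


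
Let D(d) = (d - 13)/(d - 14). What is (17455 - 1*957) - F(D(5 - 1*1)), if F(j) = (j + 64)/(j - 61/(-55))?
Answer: 3638919/221 ≈ 16466.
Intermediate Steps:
D(d) = (-13 + d)/(-14 + d)
F(j) = (64 + j)/(61/55 + j) (F(j) = (64 + j)/(j - 61*(-1/55)) = (64 + j)/(j + 61/55) = (64 + j)/(61/55 + j))
(17455 - 1*957) - F(D(5 - 1*1)) = (17455 - 1*957) - 55*(64 + (-13 + (5 - 1*1))/(-14 + (5 - 1*1)))/(61 + 55*((-13 + (5 - 1*1))/(-14 + (5 - 1*1)))) = (17455 - 957) - 55*(64 + (-13 + (5 - 1))/(-14 + (5 - 1)))/(61 + 55*((-13 + (5 - 1))/(-14 + (5 - 1)))) = 16498 - 55*(64 + (-13 + 4)/(-14 + 4))/(61 + 55*((-13 + 4)/(-14 + 4))) = 16498 - 55*(64 - 9/(-10))/(61 + 55*(-9/(-10))) = 16498 - 55*(64 - ⅒*(-9))/(61 + 55*(-⅒*(-9))) = 16498 - 55*(64 + 9/10)/(61 + 55*(9/10)) = 16498 - 55*649/((61 + 99/2)*10) = 16498 - 55*649/(221/2*10) = 16498 - 55*2*649/(221*10) = 16498 - 1*7139/221 = 16498 - 7139/221 = 3638919/221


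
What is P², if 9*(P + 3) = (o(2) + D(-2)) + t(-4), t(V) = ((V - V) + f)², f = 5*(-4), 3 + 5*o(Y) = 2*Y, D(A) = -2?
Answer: 3444736/2025 ≈ 1701.1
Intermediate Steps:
o(Y) = -⅗ + 2*Y/5 (o(Y) = -⅗ + (2*Y)/5 = -⅗ + 2*Y/5)
f = -20
t(V) = 400 (t(V) = ((V - V) - 20)² = (0 - 20)² = (-20)² = 400)
P = 1856/45 (P = -3 + (((-⅗ + (⅖)*2) - 2) + 400)/9 = -3 + (((-⅗ + ⅘) - 2) + 400)/9 = -3 + ((⅕ - 2) + 400)/9 = -3 + (-9/5 + 400)/9 = -3 + (⅑)*(1991/5) = -3 + 1991/45 = 1856/45 ≈ 41.244)
P² = (1856/45)² = 3444736/2025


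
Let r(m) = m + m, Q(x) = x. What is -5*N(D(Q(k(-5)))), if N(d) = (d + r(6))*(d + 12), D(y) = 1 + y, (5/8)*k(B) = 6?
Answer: -12769/5 ≈ -2553.8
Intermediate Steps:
k(B) = 48/5 (k(B) = (8/5)*6 = 48/5)
r(m) = 2*m
N(d) = (12 + d)² (N(d) = (d + 2*6)*(d + 12) = (d + 12)*(12 + d) = (12 + d)*(12 + d) = (12 + d)²)
-5*N(D(Q(k(-5)))) = -5*(144 + (1 + 48/5)² + 24*(1 + 48/5)) = -5*(144 + (53/5)² + 24*(53/5)) = -5*(144 + 2809/25 + 1272/5) = -5*12769/25 = -12769/5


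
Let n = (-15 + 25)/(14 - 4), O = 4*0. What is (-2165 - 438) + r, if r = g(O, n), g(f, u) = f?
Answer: -2603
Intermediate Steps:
O = 0
n = 1 (n = 10/10 = 10*(⅒) = 1)
r = 0
(-2165 - 438) + r = (-2165 - 438) + 0 = -2603 + 0 = -2603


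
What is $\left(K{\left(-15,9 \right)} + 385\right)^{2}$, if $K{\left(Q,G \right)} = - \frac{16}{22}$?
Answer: $\frac{17867529}{121} \approx 1.4767 \cdot 10^{5}$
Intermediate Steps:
$K{\left(Q,G \right)} = - \frac{8}{11}$ ($K{\left(Q,G \right)} = \left(-16\right) \frac{1}{22} = - \frac{8}{11}$)
$\left(K{\left(-15,9 \right)} + 385\right)^{2} = \left(- \frac{8}{11} + 385\right)^{2} = \left(\frac{4227}{11}\right)^{2} = \frac{17867529}{121}$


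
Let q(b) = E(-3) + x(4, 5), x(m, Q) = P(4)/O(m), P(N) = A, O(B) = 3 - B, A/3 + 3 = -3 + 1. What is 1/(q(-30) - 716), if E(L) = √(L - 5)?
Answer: -701/491409 - 2*I*√2/491409 ≈ -0.0014265 - 5.7557e-6*I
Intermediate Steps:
A = -15 (A = -9 + 3*(-3 + 1) = -9 + 3*(-2) = -9 - 6 = -15)
P(N) = -15
x(m, Q) = -15/(3 - m)
E(L) = √(-5 + L)
q(b) = 15 + 2*I*√2 (q(b) = √(-5 - 3) + 15/(-3 + 4) = √(-8) + 15/1 = 2*I*√2 + 15*1 = 2*I*√2 + 15 = 15 + 2*I*√2)
1/(q(-30) - 716) = 1/((15 + 2*I*√2) - 716) = 1/(-701 + 2*I*√2)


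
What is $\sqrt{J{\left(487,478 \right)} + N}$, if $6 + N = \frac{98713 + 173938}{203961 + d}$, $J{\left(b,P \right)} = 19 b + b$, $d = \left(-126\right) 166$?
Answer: $\frac{\sqrt{326192172093645}}{183045} \approx 98.669$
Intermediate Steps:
$d = -20916$
$J{\left(b,P \right)} = 20 b$
$N = - \frac{825619}{183045}$ ($N = -6 + \frac{98713 + 173938}{203961 - 20916} = -6 + \frac{272651}{183045} = - \frac{825619}{183045} \approx -4.5105$)
$\sqrt{J{\left(487,478 \right)} + N} = \sqrt{20 \cdot 487 - \frac{825619}{183045}} = \sqrt{9740 - \frac{825619}{183045}} = \sqrt{\frac{1782032681}{183045}} = \frac{\sqrt{326192172093645}}{183045}$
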